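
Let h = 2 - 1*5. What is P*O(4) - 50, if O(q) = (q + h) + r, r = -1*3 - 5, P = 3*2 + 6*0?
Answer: -92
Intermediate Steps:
h = -3 (h = 2 - 5 = -3)
P = 6 (P = 6 + 0 = 6)
r = -8 (r = -3 - 5 = -8)
O(q) = -11 + q (O(q) = (q - 3) - 8 = (-3 + q) - 8 = -11 + q)
P*O(4) - 50 = 6*(-11 + 4) - 50 = 6*(-7) - 50 = -42 - 50 = -92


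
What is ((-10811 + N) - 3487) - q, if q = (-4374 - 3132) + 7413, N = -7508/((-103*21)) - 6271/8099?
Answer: -35542556138/2502591 ≈ -14202.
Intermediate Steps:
N = 6749017/2502591 (N = -7508/(-2163) - 6271*1/8099 = -7508*(-1/2163) - 6271/8099 = 7508/2163 - 6271/8099 = 6749017/2502591 ≈ 2.6968)
q = -93 (q = -7506 + 7413 = -93)
((-10811 + N) - 3487) - q = ((-10811 + 6749017/2502591) - 3487) - 1*(-93) = (-27048762284/2502591 - 3487) + 93 = -35775297101/2502591 + 93 = -35542556138/2502591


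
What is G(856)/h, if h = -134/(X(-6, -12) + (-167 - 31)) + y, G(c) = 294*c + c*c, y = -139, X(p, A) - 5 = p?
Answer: -195895600/27527 ≈ -7116.5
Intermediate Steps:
X(p, A) = 5 + p
G(c) = c² + 294*c (G(c) = 294*c + c² = c² + 294*c)
h = -27527/199 (h = -134/((5 - 6) + (-167 - 31)) - 139 = -134/(-1 - 198) - 139 = -134/(-199) - 139 = -134*(-1/199) - 139 = 134/199 - 139 = -27527/199 ≈ -138.33)
G(856)/h = (856*(294 + 856))/(-27527/199) = (856*1150)*(-199/27527) = 984400*(-199/27527) = -195895600/27527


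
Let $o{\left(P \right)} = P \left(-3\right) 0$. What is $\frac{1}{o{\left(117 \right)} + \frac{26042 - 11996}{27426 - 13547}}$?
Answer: $\frac{13879}{14046} \approx 0.98811$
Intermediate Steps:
$o{\left(P \right)} = 0$ ($o{\left(P \right)} = - 3 P 0 = 0$)
$\frac{1}{o{\left(117 \right)} + \frac{26042 - 11996}{27426 - 13547}} = \frac{1}{0 + \frac{26042 - 11996}{27426 - 13547}} = \frac{1}{0 + \frac{14046}{13879}} = \frac{1}{\frac{14046}{13879}} = \frac{13879}{14046}$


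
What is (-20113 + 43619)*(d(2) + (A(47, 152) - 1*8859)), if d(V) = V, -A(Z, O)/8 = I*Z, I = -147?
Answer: 1091030990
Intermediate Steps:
A(Z, O) = 1176*Z (A(Z, O) = -(-1176)*Z = 1176*Z)
(-20113 + 43619)*(d(2) + (A(47, 152) - 1*8859)) = (-20113 + 43619)*(2 + (1176*47 - 1*8859)) = 23506*(2 + (55272 - 8859)) = 23506*(2 + 46413) = 23506*46415 = 1091030990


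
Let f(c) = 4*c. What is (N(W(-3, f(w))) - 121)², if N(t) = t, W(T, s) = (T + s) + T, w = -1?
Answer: 17161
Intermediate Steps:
W(T, s) = s + 2*T
(N(W(-3, f(w))) - 121)² = ((4*(-1) + 2*(-3)) - 121)² = ((-4 - 6) - 121)² = (-10 - 121)² = (-131)² = 17161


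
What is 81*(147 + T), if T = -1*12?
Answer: 10935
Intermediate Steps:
T = -12
81*(147 + T) = 81*(147 - 12) = 81*135 = 10935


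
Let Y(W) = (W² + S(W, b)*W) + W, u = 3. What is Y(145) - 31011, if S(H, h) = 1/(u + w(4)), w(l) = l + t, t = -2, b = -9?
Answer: -9812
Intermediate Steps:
w(l) = -2 + l (w(l) = l - 2 = -2 + l)
S(H, h) = ⅕ (S(H, h) = 1/(3 + (-2 + 4)) = 1/(3 + 2) = 1/5 = ⅕)
Y(W) = W² + 6*W/5 (Y(W) = (W² + W/5) + W = W² + 6*W/5)
Y(145) - 31011 = (⅕)*145*(6 + 5*145) - 31011 = (⅕)*145*(6 + 725) - 31011 = (⅕)*145*731 - 31011 = 21199 - 31011 = -9812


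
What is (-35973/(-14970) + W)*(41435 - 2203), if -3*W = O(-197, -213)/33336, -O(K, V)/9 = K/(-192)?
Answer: 7841443739911/83173320 ≈ 94278.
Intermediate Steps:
O(K, V) = 3*K/64 (O(K, V) = -9*K/(-192) = -9*K*(-1)/192 = -(-3)*K/64 = 3*K/64)
W = 197/2133504 (W = -(3/64)*(-197)/(3*33336) = -(-197)/(64*33336) = -1/3*(-197/711168) = 197/2133504 ≈ 9.2336e-5)
(-35973/(-14970) + W)*(41435 - 2203) = (-35973/(-14970) + 197/2133504)*(41435 - 2203) = (-35973*(-1/14970) + 197/2133504)*39232 = (11991/4990 + 197/2133504)*39232 = (12791914747/5323092480)*39232 = 7841443739911/83173320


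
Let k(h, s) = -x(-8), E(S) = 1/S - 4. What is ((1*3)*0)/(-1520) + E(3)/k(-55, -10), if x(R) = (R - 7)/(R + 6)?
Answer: 22/45 ≈ 0.48889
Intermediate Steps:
x(R) = (-7 + R)/(6 + R)
E(S) = -4 + 1/S
k(h, s) = -15/2 (k(h, s) = -(-7 - 8)/(6 - 8) = -(-15)/(-2) = -(-1)*(-15)/2 = -1*15/2 = -15/2)
((1*3)*0)/(-1520) + E(3)/k(-55, -10) = ((1*3)*0)/(-1520) + (-4 + 1/3)/(-15/2) = (3*0)*(-1/1520) + (-4 + 1/3)*(-2/15) = 0*(-1/1520) - 11/3*(-2/15) = 0 + 22/45 = 22/45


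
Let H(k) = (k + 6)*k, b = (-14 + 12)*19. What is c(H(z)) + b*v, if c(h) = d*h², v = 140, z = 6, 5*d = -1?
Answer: -31784/5 ≈ -6356.8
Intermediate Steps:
d = -⅕ (d = (⅕)*(-1) = -⅕ ≈ -0.20000)
b = -38 (b = -2*19 = -38)
H(k) = k*(6 + k) (H(k) = (6 + k)*k = k*(6 + k))
c(h) = -h²/5
c(H(z)) + b*v = -36*(6 + 6)²/5 - 38*140 = -(6*12)²/5 - 5320 = -⅕*72² - 5320 = -⅕*5184 - 5320 = -5184/5 - 5320 = -31784/5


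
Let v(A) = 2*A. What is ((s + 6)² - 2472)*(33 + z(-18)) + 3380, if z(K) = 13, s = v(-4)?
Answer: -110148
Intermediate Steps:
s = -8 (s = 2*(-4) = -8)
((s + 6)² - 2472)*(33 + z(-18)) + 3380 = ((-8 + 6)² - 2472)*(33 + 13) + 3380 = ((-2)² - 2472)*46 + 3380 = (4 - 2472)*46 + 3380 = -2468*46 + 3380 = -113528 + 3380 = -110148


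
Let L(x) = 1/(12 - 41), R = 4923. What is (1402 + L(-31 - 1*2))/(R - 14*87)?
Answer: 40657/107445 ≈ 0.37840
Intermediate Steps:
L(x) = -1/29 (L(x) = 1/(-29) = -1/29)
(1402 + L(-31 - 1*2))/(R - 14*87) = (1402 - 1/29)/(4923 - 14*87) = 40657/(29*(4923 - 1218)) = (40657/29)/3705 = (40657/29)*(1/3705) = 40657/107445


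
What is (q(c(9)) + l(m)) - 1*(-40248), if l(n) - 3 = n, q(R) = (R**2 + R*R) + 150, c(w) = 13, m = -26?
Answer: 40713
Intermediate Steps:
q(R) = 150 + 2*R**2 (q(R) = (R**2 + R**2) + 150 = 2*R**2 + 150 = 150 + 2*R**2)
l(n) = 3 + n
(q(c(9)) + l(m)) - 1*(-40248) = ((150 + 2*13**2) + (3 - 26)) - 1*(-40248) = ((150 + 2*169) - 23) + 40248 = ((150 + 338) - 23) + 40248 = (488 - 23) + 40248 = 465 + 40248 = 40713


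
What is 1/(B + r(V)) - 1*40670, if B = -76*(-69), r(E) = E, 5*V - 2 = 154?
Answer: -1072711915/26376 ≈ -40670.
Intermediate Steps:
V = 156/5 (V = ⅖ + (⅕)*154 = ⅖ + 154/5 = 156/5 ≈ 31.200)
B = 5244
1/(B + r(V)) - 1*40670 = 1/(5244 + 156/5) - 1*40670 = 1/(26376/5) - 40670 = 5/26376 - 40670 = -1072711915/26376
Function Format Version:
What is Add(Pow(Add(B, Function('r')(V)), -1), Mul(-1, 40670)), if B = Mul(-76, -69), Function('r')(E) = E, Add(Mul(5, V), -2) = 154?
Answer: Rational(-1072711915, 26376) ≈ -40670.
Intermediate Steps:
V = Rational(156, 5) (V = Add(Rational(2, 5), Mul(Rational(1, 5), 154)) = Add(Rational(2, 5), Rational(154, 5)) = Rational(156, 5) ≈ 31.200)
B = 5244
Add(Pow(Add(B, Function('r')(V)), -1), Mul(-1, 40670)) = Add(Pow(Add(5244, Rational(156, 5)), -1), Mul(-1, 40670)) = Add(Pow(Rational(26376, 5), -1), -40670) = Add(Rational(5, 26376), -40670) = Rational(-1072711915, 26376)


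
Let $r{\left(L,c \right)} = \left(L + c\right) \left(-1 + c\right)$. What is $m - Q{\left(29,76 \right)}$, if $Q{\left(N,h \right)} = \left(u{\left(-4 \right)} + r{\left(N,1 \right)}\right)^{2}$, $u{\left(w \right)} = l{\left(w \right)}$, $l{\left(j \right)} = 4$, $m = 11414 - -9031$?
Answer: $20429$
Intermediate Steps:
$r{\left(L,c \right)} = \left(-1 + c\right) \left(L + c\right)$
$m = 20445$ ($m = 11414 + 9031 = 20445$)
$u{\left(w \right)} = 4$
$Q{\left(N,h \right)} = 16$ ($Q{\left(N,h \right)} = \left(4 - \left(1 - 1 + N - N 1\right)\right)^{2} = \left(4 + \left(1 - N - 1 + N\right)\right)^{2} = \left(4 + 0\right)^{2} = 4^{2} = 16$)
$m - Q{\left(29,76 \right)} = 20445 - 16 = 20429$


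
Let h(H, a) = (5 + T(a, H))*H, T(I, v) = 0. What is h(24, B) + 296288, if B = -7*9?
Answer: 296408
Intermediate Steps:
B = -63
h(H, a) = 5*H (h(H, a) = (5 + 0)*H = 5*H)
h(24, B) + 296288 = 5*24 + 296288 = 120 + 296288 = 296408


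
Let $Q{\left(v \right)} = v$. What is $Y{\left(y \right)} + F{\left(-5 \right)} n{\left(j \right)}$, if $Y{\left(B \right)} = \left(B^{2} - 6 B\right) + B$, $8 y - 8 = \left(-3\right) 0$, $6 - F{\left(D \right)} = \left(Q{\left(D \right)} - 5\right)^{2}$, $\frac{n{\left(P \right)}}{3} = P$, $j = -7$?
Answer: $1970$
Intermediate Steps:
$n{\left(P \right)} = 3 P$
$F{\left(D \right)} = 6 - \left(-5 + D\right)^{2}$ ($F{\left(D \right)} = 6 - \left(D - 5\right)^{2} = 6 - \left(-5 + D\right)^{2}$)
$y = 1$ ($y = 1 + \frac{\left(-3\right) 0}{8} = 1 + \frac{1}{8} \cdot 0 = 1 + 0 = 1$)
$Y{\left(B \right)} = B^{2} - 5 B$
$Y{\left(y \right)} + F{\left(-5 \right)} n{\left(j \right)} = 1 \left(-5 + 1\right) + \left(6 - \left(-5 - 5\right)^{2}\right) 3 \left(-7\right) = 1 \left(-4\right) + \left(6 - \left(-10\right)^{2}\right) \left(-21\right) = -4 + \left(6 - 100\right) \left(-21\right) = -4 - -1974 = -4 + 1974 = 1970$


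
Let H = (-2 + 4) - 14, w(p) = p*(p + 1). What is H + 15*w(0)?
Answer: -12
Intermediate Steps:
w(p) = p*(1 + p)
H = -12 (H = 2 - 14 = -12)
H + 15*w(0) = -12 + 15*(0*(1 + 0)) = -12 + 15*(0*1) = -12 + 15*0 = -12 + 0 = -12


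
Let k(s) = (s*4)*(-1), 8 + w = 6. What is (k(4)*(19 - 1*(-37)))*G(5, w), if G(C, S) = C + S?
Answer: -2688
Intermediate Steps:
w = -2 (w = -8 + 6 = -2)
k(s) = -4*s (k(s) = (4*s)*(-1) = -4*s)
(k(4)*(19 - 1*(-37)))*G(5, w) = ((-4*4)*(19 - 1*(-37)))*(5 - 2) = -16*(19 + 37)*3 = -16*56*3 = -896*3 = -2688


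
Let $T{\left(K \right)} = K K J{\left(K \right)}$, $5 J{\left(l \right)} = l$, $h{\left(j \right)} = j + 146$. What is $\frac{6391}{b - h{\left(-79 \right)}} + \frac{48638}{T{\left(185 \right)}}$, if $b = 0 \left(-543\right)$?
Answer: $- \frac{8089824329}{84843775} \approx -95.35$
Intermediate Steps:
$h{\left(j \right)} = 146 + j$
$J{\left(l \right)} = \frac{l}{5}$
$b = 0$
$T{\left(K \right)} = \frac{K^{3}}{5}$ ($T{\left(K \right)} = K K \frac{K}{5} = K^{2} \frac{K}{5} = \frac{K^{3}}{5}$)
$\frac{6391}{b - h{\left(-79 \right)}} + \frac{48638}{T{\left(185 \right)}} = \frac{6391}{0 - \left(146 - 79\right)} + \frac{48638}{\frac{1}{5} \cdot 185^{3}} = \frac{6391}{0 - 67} + \frac{48638}{\frac{1}{5} \cdot 6331625} = \frac{6391}{0 - 67} + \frac{48638}{1266325} = \frac{6391}{-67} + 48638 \cdot \frac{1}{1266325} = 6391 \left(- \frac{1}{67}\right) + \frac{48638}{1266325} = - \frac{6391}{67} + \frac{48638}{1266325} = - \frac{8089824329}{84843775}$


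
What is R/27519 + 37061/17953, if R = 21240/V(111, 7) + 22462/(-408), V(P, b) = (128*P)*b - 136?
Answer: 39700307199407/19250109923148 ≈ 2.0623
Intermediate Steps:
V(P, b) = -136 + 128*P*b (V(P, b) = 128*P*b - 136 = -136 + 128*P*b)
R = -27778249/506532 (R = 21240/(-136 + 128*111*7) + 22462/(-408) = 21240/(-136 + 99456) + 22462*(-1/408) = 21240/99320 - 11231/204 = 21240*(1/99320) - 11231/204 = 531/2483 - 11231/204 = -27778249/506532 ≈ -54.840)
R/27519 + 37061/17953 = -27778249/506532/27519 + 37061/17953 = -27778249/506532*1/27519 + 37061*(1/17953) = -27778249/13939254108 + 37061/17953 = 39700307199407/19250109923148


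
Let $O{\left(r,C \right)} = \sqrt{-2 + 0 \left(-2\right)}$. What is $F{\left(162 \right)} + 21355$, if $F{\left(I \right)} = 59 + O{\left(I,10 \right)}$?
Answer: $21414 + i \sqrt{2} \approx 21414.0 + 1.4142 i$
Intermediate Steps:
$O{\left(r,C \right)} = i \sqrt{2}$ ($O{\left(r,C \right)} = \sqrt{-2 + 0} = \sqrt{-2} = i \sqrt{2}$)
$F{\left(I \right)} = 59 + i \sqrt{2}$
$F{\left(162 \right)} + 21355 = \left(59 + i \sqrt{2}\right) + 21355 = 21414 + i \sqrt{2}$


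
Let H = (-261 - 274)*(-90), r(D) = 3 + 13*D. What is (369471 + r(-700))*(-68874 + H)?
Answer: -7468390776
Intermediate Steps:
H = 48150 (H = -535*(-90) = 48150)
(369471 + r(-700))*(-68874 + H) = (369471 + (3 + 13*(-700)))*(-68874 + 48150) = (369471 + (3 - 9100))*(-20724) = (369471 - 9097)*(-20724) = 360374*(-20724) = -7468390776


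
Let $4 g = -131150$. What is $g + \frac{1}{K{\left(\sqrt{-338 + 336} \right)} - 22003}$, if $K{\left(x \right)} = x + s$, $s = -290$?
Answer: $- \frac{32589322623911}{993955702} - \frac{i \sqrt{2}}{496977851} \approx -32788.0 - 2.8456 \cdot 10^{-9} i$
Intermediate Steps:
$g = - \frac{65575}{2}$ ($g = \frac{1}{4} \left(-131150\right) = - \frac{65575}{2} \approx -32788.0$)
$K{\left(x \right)} = -290 + x$ ($K{\left(x \right)} = x - 290 = -290 + x$)
$g + \frac{1}{K{\left(\sqrt{-338 + 336} \right)} - 22003} = - \frac{65575}{2} + \frac{1}{\left(-290 + \sqrt{-338 + 336}\right) - 22003} = - \frac{65575}{2} + \frac{1}{\left(-290 + \sqrt{-2}\right) - 22003} = - \frac{65575}{2} + \frac{1}{\left(-290 + i \sqrt{2}\right) - 22003} = - \frac{65575}{2} + \frac{1}{-22293 + i \sqrt{2}}$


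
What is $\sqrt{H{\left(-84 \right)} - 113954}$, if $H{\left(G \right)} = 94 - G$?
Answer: $4 i \sqrt{7111} \approx 337.31 i$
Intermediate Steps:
$\sqrt{H{\left(-84 \right)} - 113954} = \sqrt{\left(94 - -84\right) - 113954} = \sqrt{\left(94 + 84\right) - 113954} = \sqrt{178 - 113954} = \sqrt{-113776} = 4 i \sqrt{7111}$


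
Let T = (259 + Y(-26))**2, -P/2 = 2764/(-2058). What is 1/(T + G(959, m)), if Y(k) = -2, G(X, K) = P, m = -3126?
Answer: 1029/67967185 ≈ 1.5140e-5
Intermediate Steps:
P = 2764/1029 (P = -5528/(-2058) = -5528*(-1)/2058 = -2*(-1382/1029) = 2764/1029 ≈ 2.6861)
G(X, K) = 2764/1029
T = 66049 (T = (259 - 2)**2 = 257**2 = 66049)
1/(T + G(959, m)) = 1/(66049 + 2764/1029) = 1/(67967185/1029) = 1029/67967185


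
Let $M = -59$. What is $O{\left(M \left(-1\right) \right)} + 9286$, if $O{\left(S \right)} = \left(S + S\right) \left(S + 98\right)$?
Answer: $27812$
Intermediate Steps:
$O{\left(S \right)} = 2 S \left(98 + S\right)$
$O{\left(M \left(-1\right) \right)} + 9286 = 2 \left(\left(-59\right) \left(-1\right)\right) \left(98 - -59\right) + 9286 = 2 \cdot 59 \left(98 + 59\right) + 9286 = 2 \cdot 59 \cdot 157 + 9286 = 18526 + 9286 = 27812$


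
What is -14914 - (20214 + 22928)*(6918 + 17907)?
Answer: -1071015064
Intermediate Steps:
-14914 - (20214 + 22928)*(6918 + 17907) = -14914 - 43142*24825 = -14914 - 1*1071000150 = -14914 - 1071000150 = -1071015064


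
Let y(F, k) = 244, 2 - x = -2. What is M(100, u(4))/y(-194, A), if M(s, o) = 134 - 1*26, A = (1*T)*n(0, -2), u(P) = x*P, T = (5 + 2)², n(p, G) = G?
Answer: 27/61 ≈ 0.44262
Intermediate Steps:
x = 4 (x = 2 - 1*(-2) = 2 + 2 = 4)
T = 49 (T = 7² = 49)
u(P) = 4*P
A = -98 (A = (1*49)*(-2) = 49*(-2) = -98)
M(s, o) = 108 (M(s, o) = 134 - 26 = 108)
M(100, u(4))/y(-194, A) = 108/244 = 108*(1/244) = 27/61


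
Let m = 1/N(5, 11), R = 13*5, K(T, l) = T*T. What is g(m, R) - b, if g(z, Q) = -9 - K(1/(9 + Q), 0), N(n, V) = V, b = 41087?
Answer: -225041697/5476 ≈ -41096.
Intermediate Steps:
K(T, l) = T²
R = 65
m = 1/11 ≈ 0.090909
g(z, Q) = -9 - 1/(9 + Q)² (g(z, Q) = -9 - (1/(9 + Q))² = -9 - 1/(9 + Q)²)
g(m, R) - b = (-9 - 1/(9 + 65)²) - 1*41087 = (-9 - 1/74²) - 41087 = (-9 - 1*1/5476) - 41087 = (-9 - 1/5476) - 41087 = -49285/5476 - 41087 = -225041697/5476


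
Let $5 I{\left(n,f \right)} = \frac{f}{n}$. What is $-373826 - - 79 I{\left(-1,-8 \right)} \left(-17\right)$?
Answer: $- \frac{1879874}{5} \approx -3.7598 \cdot 10^{5}$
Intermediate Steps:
$I{\left(n,f \right)} = \frac{f}{5 n}$ ($I{\left(n,f \right)} = \frac{f \frac{1}{n}}{5} = \frac{f}{5 n}$)
$-373826 - - 79 I{\left(-1,-8 \right)} \left(-17\right) = -373826 - - 79 \cdot \frac{1}{5} \left(-8\right) \frac{1}{-1} \left(-17\right) = -373826 - - 79 \cdot \frac{1}{5} \left(-8\right) \left(-1\right) \left(-17\right) = -373826 - \left(-79\right) \frac{8}{5} \left(-17\right) = -373826 - \left(- \frac{632}{5}\right) \left(-17\right) = -373826 - \frac{10744}{5} = - \frac{1879874}{5}$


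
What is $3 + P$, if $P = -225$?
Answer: $-222$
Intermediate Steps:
$3 + P = 3 - 225 = -222$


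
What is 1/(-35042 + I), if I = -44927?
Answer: -1/79969 ≈ -1.2505e-5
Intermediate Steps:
1/(-35042 + I) = 1/(-35042 - 44927) = 1/(-79969) = -1/79969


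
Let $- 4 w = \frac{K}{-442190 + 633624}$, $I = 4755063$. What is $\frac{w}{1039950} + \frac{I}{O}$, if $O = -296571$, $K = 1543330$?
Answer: $- \frac{126219541326119101}{7872251338389240} \approx -16.033$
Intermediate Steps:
$w = - \frac{771665}{382868}$ ($w = - \frac{1543330 \frac{1}{-442190 + 633624}}{4} = - \frac{1543330 \cdot \frac{1}{191434}}{4} = \left(- \frac{1}{4}\right) \frac{771665}{95717} = - \frac{771665}{382868} \approx -2.0155$)
$\frac{w}{1039950} + \frac{I}{O} = - \frac{771665}{382868 \cdot 1039950} + \frac{4755063}{-296571} = \left(- \frac{771665}{382868}\right) \frac{1}{1039950} + 4755063 \left(- \frac{1}{296571}\right) = - \frac{154333}{79632715320} - \frac{1585021}{98857} = - \frac{126219541326119101}{7872251338389240}$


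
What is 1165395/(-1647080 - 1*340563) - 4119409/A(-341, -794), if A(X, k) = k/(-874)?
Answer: -511159868998162/112727753 ≈ -4.5345e+6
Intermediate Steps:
A(X, k) = -k/874 (A(X, k) = k*(-1/874) = -k/874)
1165395/(-1647080 - 1*340563) - 4119409/A(-341, -794) = 1165395/(-1647080 - 1*340563) - 4119409/((-1/874*(-794))) = 1165395/(-1647080 - 340563) - 4119409/397/437 = 1165395/(-1987643) - 4119409*437/397 = 1165395*(-1/1987643) - 1800181733/397 = -166485/283949 - 1800181733/397 = -511159868998162/112727753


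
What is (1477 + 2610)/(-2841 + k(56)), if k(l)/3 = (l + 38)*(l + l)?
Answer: 61/429 ≈ 0.14219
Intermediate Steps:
k(l) = 6*l*(38 + l) (k(l) = 3*((l + 38)*(l + l)) = 3*((38 + l)*(2*l)) = 3*(2*l*(38 + l)) = 6*l*(38 + l))
(1477 + 2610)/(-2841 + k(56)) = (1477 + 2610)/(-2841 + 6*56*(38 + 56)) = 4087/(-2841 + 6*56*94) = 4087/(-2841 + 31584) = 4087/28743 = 4087*(1/28743) = 61/429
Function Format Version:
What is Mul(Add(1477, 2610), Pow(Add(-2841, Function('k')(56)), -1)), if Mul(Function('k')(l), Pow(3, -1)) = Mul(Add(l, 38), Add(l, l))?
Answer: Rational(61, 429) ≈ 0.14219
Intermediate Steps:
Function('k')(l) = Mul(6, l, Add(38, l)) (Function('k')(l) = Mul(3, Mul(Add(l, 38), Add(l, l))) = Mul(3, Mul(Add(38, l), Mul(2, l))) = Mul(3, Mul(2, l, Add(38, l))) = Mul(6, l, Add(38, l)))
Mul(Add(1477, 2610), Pow(Add(-2841, Function('k')(56)), -1)) = Mul(Add(1477, 2610), Pow(Add(-2841, Mul(6, 56, Add(38, 56))), -1)) = Mul(4087, Pow(Add(-2841, Mul(6, 56, 94)), -1)) = Mul(4087, Pow(Add(-2841, 31584), -1)) = Mul(4087, Pow(28743, -1)) = Mul(4087, Rational(1, 28743)) = Rational(61, 429)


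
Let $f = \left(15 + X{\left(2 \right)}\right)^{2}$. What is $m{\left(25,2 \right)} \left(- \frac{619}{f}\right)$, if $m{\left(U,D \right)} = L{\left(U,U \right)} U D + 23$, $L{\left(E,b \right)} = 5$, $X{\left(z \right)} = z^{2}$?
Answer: $- \frac{168987}{361} \approx -468.11$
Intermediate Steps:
$f = 361$ ($f = \left(15 + 2^{2}\right)^{2} = \left(15 + 4\right)^{2} = 19^{2} = 361$)
$m{\left(U,D \right)} = 23 + 5 D U$ ($m{\left(U,D \right)} = 5 U D + 23 = 5 D U + 23 = 23 + 5 D U$)
$m{\left(25,2 \right)} \left(- \frac{619}{f}\right) = \left(23 + 5 \cdot 2 \cdot 25\right) \left(- \frac{619}{361}\right) = \left(23 + 250\right) \left(\left(-619\right) \frac{1}{361}\right) = 273 \left(- \frac{619}{361}\right) = - \frac{168987}{361}$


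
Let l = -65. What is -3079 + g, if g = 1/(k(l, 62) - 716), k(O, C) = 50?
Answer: -2050615/666 ≈ -3079.0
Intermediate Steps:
g = -1/666 (g = 1/(50 - 716) = 1/(-666) = -1/666 ≈ -0.0015015)
-3079 + g = -3079 - 1/666 = -2050615/666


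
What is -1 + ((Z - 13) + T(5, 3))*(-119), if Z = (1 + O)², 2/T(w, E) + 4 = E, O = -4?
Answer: 713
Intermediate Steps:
T(w, E) = 2/(-4 + E)
Z = 9 (Z = (1 - 4)² = (-3)² = 9)
-1 + ((Z - 13) + T(5, 3))*(-119) = -1 + ((9 - 13) + 2/(-4 + 3))*(-119) = -1 + (-4 + 2/(-1))*(-119) = -1 + (-4 + 2*(-1))*(-119) = -1 + (-4 - 2)*(-119) = -1 - 6*(-119) = -1 + 714 = 713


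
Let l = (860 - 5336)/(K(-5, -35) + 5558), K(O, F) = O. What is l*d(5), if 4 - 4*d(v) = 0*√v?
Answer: -1492/1851 ≈ -0.80605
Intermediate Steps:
d(v) = 1 (d(v) = 1 - 0*√v = 1 - ¼*0 = 1 + 0 = 1)
l = -1492/1851 (l = (860 - 5336)/(-5 + 5558) = -4476/5553 = -4476*1/5553 = -1492/1851 ≈ -0.80605)
l*d(5) = -1492/1851*1 = -1492/1851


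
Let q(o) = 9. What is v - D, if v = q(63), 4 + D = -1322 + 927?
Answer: 408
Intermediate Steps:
D = -399 (D = -4 + (-1322 + 927) = -4 - 395 = -399)
v = 9
v - D = 9 - 1*(-399) = 9 + 399 = 408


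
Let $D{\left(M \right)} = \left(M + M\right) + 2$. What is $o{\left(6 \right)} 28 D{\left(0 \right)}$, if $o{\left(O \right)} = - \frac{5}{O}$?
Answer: $- \frac{140}{3} \approx -46.667$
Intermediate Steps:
$D{\left(M \right)} = 2 + 2 M$ ($D{\left(M \right)} = 2 M + 2 = 2 + 2 M$)
$o{\left(6 \right)} 28 D{\left(0 \right)} = - \frac{5}{6} \cdot 28 \left(2 + 2 \cdot 0\right) = \left(-5\right) \frac{1}{6} \cdot 28 \left(2 + 0\right) = \left(- \frac{5}{6}\right) 28 \cdot 2 = \left(- \frac{70}{3}\right) 2 = - \frac{140}{3}$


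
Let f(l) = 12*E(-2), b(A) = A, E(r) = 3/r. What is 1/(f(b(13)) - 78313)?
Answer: -1/78331 ≈ -1.2766e-5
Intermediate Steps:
f(l) = -18 (f(l) = 12*(3/(-2)) = 12*(3*(-1/2)) = 12*(-3/2) = -18)
1/(f(b(13)) - 78313) = 1/(-18 - 78313) = 1/(-78331) = -1/78331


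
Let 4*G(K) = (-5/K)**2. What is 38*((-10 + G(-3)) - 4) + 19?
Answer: -8759/18 ≈ -486.61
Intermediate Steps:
G(K) = 25/(4*K**2) (G(K) = (-5/K)**2/4 = (25/K**2)/4 = 25/(4*K**2))
38*((-10 + G(-3)) - 4) + 19 = 38*((-10 + (25/4)/(-3)**2) - 4) + 19 = 38*((-10 + (25/4)*(1/9)) - 4) + 19 = 38*((-10 + 25/36) - 4) + 19 = 38*(-335/36 - 4) + 19 = 38*(-479/36) + 19 = -9101/18 + 19 = -8759/18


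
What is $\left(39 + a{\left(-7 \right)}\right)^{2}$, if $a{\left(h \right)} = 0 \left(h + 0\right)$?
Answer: $1521$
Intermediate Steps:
$a{\left(h \right)} = 0$ ($a{\left(h \right)} = 0 h = 0$)
$\left(39 + a{\left(-7 \right)}\right)^{2} = \left(39 + 0\right)^{2} = 39^{2} = 1521$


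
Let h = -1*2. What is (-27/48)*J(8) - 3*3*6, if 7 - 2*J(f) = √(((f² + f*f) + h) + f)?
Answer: -1791/32 + 9*√134/32 ≈ -52.713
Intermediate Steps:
h = -2
J(f) = 7/2 - √(-2 + f + 2*f²)/2 (J(f) = 7/2 - √(((f² + f*f) - 2) + f)/2 = 7/2 - √(((f² + f²) - 2) + f)/2 = 7/2 - √((2*f² - 2) + f)/2 = 7/2 - √((-2 + 2*f²) + f)/2 = 7/2 - √(-2 + f + 2*f²)/2)
(-27/48)*J(8) - 3*3*6 = (-27/48)*(7/2 - √(-2 + 8 + 2*8²)/2) - 3*3*6 = (-27*1/48)*(7/2 - √(-2 + 8 + 2*64)/2) - 9*6 = -9*(7/2 - √(-2 + 8 + 128)/2)/16 - 54 = -9*(7/2 - √134/2)/16 - 54 = (-63/32 + 9*√134/32) - 54 = -1791/32 + 9*√134/32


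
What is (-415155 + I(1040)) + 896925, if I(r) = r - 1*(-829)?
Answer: 483639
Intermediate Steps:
I(r) = 829 + r (I(r) = r + 829 = 829 + r)
(-415155 + I(1040)) + 896925 = (-415155 + (829 + 1040)) + 896925 = (-415155 + 1869) + 896925 = -413286 + 896925 = 483639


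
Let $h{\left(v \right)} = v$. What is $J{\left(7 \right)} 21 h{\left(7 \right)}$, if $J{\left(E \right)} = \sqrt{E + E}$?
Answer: $147 \sqrt{14} \approx 550.02$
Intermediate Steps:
$J{\left(E \right)} = \sqrt{2} \sqrt{E}$ ($J{\left(E \right)} = \sqrt{2 E} = \sqrt{2} \sqrt{E}$)
$J{\left(7 \right)} 21 h{\left(7 \right)} = \sqrt{2} \sqrt{7} \cdot 21 \cdot 7 = \sqrt{14} \cdot 21 \cdot 7 = 21 \sqrt{14} \cdot 7 = 147 \sqrt{14}$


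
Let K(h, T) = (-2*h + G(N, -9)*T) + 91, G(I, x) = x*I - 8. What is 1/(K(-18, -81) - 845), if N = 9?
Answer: 1/6491 ≈ 0.00015406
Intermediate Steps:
G(I, x) = -8 + I*x (G(I, x) = I*x - 8 = -8 + I*x)
K(h, T) = 91 - 89*T - 2*h (K(h, T) = (-2*h + (-8 + 9*(-9))*T) + 91 = (-2*h + (-8 - 81)*T) + 91 = (-2*h - 89*T) + 91 = (-89*T - 2*h) + 91 = 91 - 89*T - 2*h)
1/(K(-18, -81) - 845) = 1/((91 - 89*(-81) - 2*(-18)) - 845) = 1/((91 + 7209 + 36) - 845) = 1/(7336 - 845) = 1/6491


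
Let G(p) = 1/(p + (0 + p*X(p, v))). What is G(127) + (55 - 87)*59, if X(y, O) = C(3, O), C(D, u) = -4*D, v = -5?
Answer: -2637537/1397 ≈ -1888.0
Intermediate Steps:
X(y, O) = -12 (X(y, O) = -4*3 = -12)
G(p) = -1/(11*p) (G(p) = 1/(p + (0 + p*(-12))) = 1/(p + (0 - 12*p)) = 1/(p - 12*p) = 1/(-11*p) = -1/(11*p))
G(127) + (55 - 87)*59 = -1/11/127 + (55 - 87)*59 = -1/11*1/127 - 32*59 = -1/1397 - 1888 = -2637537/1397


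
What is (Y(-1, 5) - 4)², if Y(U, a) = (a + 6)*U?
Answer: 225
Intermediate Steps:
Y(U, a) = U*(6 + a) (Y(U, a) = (6 + a)*U = U*(6 + a))
(Y(-1, 5) - 4)² = (-(6 + 5) - 4)² = (-1*11 - 4)² = (-11 - 4)² = (-15)² = 225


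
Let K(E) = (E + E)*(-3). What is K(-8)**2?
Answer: 2304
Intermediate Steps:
K(E) = -6*E (K(E) = (2*E)*(-3) = -6*E)
K(-8)**2 = (-6*(-8))**2 = 48**2 = 2304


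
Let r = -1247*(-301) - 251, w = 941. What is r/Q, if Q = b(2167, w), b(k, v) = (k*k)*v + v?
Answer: 187548/2209416245 ≈ 8.4886e-5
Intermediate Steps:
b(k, v) = v + v*k² (b(k, v) = k²*v + v = v*k² + v = v + v*k²)
Q = 4418832490 (Q = 941*(1 + 2167²) = 941*(1 + 4695889) = 941*4695890 = 4418832490)
r = 375096 (r = 375347 - 251 = 375096)
r/Q = 375096/4418832490 = 375096*(1/4418832490) = 187548/2209416245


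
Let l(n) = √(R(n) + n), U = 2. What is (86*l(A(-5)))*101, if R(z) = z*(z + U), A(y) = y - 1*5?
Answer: 8686*√70 ≈ 72672.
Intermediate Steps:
A(y) = -5 + y (A(y) = y - 5 = -5 + y)
R(z) = z*(2 + z) (R(z) = z*(z + 2) = z*(2 + z))
l(n) = √(n + n*(2 + n)) (l(n) = √(n*(2 + n) + n) = √(n + n*(2 + n)))
(86*l(A(-5)))*101 = (86*√((-5 - 5)*(3 + (-5 - 5))))*101 = (86*√(-10*(3 - 10)))*101 = (86*√(-10*(-7)))*101 = (86*√70)*101 = 8686*√70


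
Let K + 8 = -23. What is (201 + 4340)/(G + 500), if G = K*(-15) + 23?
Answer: 239/52 ≈ 4.5962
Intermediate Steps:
K = -31 (K = -8 - 23 = -31)
G = 488 (G = -31*(-15) + 23 = 465 + 23 = 488)
(201 + 4340)/(G + 500) = (201 + 4340)/(488 + 500) = 4541/988 = 4541*(1/988) = 239/52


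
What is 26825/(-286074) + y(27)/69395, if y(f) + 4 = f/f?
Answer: -1862379097/19852105230 ≈ -0.093813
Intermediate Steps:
y(f) = -3 (y(f) = -4 + f/f = -4 + 1 = -3)
26825/(-286074) + y(27)/69395 = 26825/(-286074) - 3/69395 = 26825*(-1/286074) - 3*1/69395 = -26825/286074 - 3/69395 = -1862379097/19852105230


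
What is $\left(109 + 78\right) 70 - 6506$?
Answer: $6584$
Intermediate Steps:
$\left(109 + 78\right) 70 - 6506 = 187 \cdot 70 - 6506 = 13090 - 6506 = 6584$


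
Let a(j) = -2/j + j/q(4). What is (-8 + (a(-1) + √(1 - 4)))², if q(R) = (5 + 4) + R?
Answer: 5734/169 - 158*I*√3/13 ≈ 33.929 - 21.051*I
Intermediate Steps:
q(R) = 9 + R
a(j) = -2/j + j/13 (a(j) = -2/j + j/(9 + 4) = -2/j + j/13)
(-8 + (a(-1) + √(1 - 4)))² = (-8 + ((-2/(-1) + (1/13)*(-1)) + √(1 - 4)))² = (-8 + ((-2*(-1) - 1/13) + √(-3)))² = (-8 + ((2 - 1/13) + I*√3))² = (-8 + (25/13 + I*√3))² = (-79/13 + I*√3)²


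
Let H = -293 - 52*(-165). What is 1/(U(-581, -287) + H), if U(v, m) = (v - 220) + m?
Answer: 1/7199 ≈ 0.00013891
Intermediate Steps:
U(v, m) = -220 + m + v (U(v, m) = (-220 + v) + m = -220 + m + v)
H = 8287 (H = -293 + 8580 = 8287)
1/(U(-581, -287) + H) = 1/((-220 - 287 - 581) + 8287) = 1/(-1088 + 8287) = 1/7199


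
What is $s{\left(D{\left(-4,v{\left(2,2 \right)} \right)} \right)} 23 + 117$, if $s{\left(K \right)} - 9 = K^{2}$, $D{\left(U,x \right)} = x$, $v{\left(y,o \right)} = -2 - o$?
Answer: $692$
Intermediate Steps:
$s{\left(K \right)} = 9 + K^{2}$
$s{\left(D{\left(-4,v{\left(2,2 \right)} \right)} \right)} 23 + 117 = \left(9 + \left(-2 - 2\right)^{2}\right) 23 + 117 = \left(9 + \left(-4\right)^{2}\right) 23 + 117 = \left(9 + 16\right) 23 + 117 = 25 \cdot 23 + 117 = 575 + 117 = 692$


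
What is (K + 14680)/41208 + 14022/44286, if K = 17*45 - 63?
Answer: 104918819/152078124 ≈ 0.68990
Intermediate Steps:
K = 702 (K = 765 - 63 = 702)
(K + 14680)/41208 + 14022/44286 = (702 + 14680)/41208 + 14022/44286 = 15382*(1/41208) + 14022*(1/44286) = 7691/20604 + 2337/7381 = 104918819/152078124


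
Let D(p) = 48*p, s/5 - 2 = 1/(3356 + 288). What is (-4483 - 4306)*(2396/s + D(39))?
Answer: -676366846496/36445 ≈ -1.8559e+7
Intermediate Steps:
s = 36445/3644 (s = 10 + 5/(3356 + 288) = 10 + 5/3644 = 36445/3644 ≈ 10.001)
(-4483 - 4306)*(2396/s + D(39)) = (-4483 - 4306)*(2396/(36445/3644) + 48*39) = -8789*(2396*(3644/36445) + 1872) = -8789*(8731024/36445 + 1872) = -8789*76956064/36445 = -676366846496/36445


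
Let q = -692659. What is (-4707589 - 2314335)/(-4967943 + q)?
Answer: 3510962/2830301 ≈ 1.2405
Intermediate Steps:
(-4707589 - 2314335)/(-4967943 + q) = (-4707589 - 2314335)/(-4967943 - 692659) = -7021924/(-5660602) = -7021924*(-1/5660602) = 3510962/2830301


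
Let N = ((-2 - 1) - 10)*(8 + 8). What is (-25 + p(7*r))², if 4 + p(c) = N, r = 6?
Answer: 56169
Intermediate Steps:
N = -208 (N = (-3 - 10)*16 = -13*16 = -208)
p(c) = -212 (p(c) = -4 - 208 = -212)
(-25 + p(7*r))² = (-25 - 212)² = (-237)² = 56169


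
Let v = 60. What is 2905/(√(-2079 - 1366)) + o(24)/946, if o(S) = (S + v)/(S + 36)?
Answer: 7/4730 - 581*I*√3445/689 ≈ 0.0014799 - 49.494*I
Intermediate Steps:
o(S) = (60 + S)/(36 + S) (o(S) = (S + 60)/(S + 36) = (60 + S)/(36 + S))
2905/(√(-2079 - 1366)) + o(24)/946 = 2905/(√(-2079 - 1366)) + ((60 + 24)/(36 + 24))/946 = 2905/(√(-3445)) + (84/60)*(1/946) = 2905/((I*√3445)) + ((1/60)*84)*(1/946) = 2905*(-I*√3445/3445) + (7/5)*(1/946) = -581*I*√3445/689 + 7/4730 = 7/4730 - 581*I*√3445/689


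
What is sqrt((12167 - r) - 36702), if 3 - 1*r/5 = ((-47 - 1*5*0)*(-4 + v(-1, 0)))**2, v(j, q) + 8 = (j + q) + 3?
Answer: 5*sqrt(43198) ≈ 1039.2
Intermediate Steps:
v(j, q) = -5 + j + q (v(j, q) = -8 + ((j + q) + 3) = -8 + (3 + j + q) = -5 + j + q)
r = -1104485 (r = 15 - 5*(-47 - 1*5*0)**2*(-4 + (-5 - 1 + 0))**2 = 15 - 5*(-47 - 5*0)**2*(-4 - 6)**2 = 15 - 5*100*(-47 + 0)**2 = 15 - 5*(-47*(-10))**2 = 15 - 5*470**2 = 15 - 5*220900 = 15 - 1104500 = -1104485)
sqrt((12167 - r) - 36702) = sqrt((12167 - 1*(-1104485)) - 36702) = sqrt((12167 + 1104485) - 36702) = sqrt(1116652 - 36702) = sqrt(1079950) = 5*sqrt(43198)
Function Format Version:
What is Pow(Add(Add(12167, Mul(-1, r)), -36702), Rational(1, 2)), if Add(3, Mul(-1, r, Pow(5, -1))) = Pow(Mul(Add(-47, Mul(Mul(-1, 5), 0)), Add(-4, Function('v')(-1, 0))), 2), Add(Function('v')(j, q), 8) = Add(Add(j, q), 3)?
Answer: Mul(5, Pow(43198, Rational(1, 2))) ≈ 1039.2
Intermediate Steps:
Function('v')(j, q) = Add(-5, j, q) (Function('v')(j, q) = Add(-8, Add(Add(j, q), 3)) = Add(-8, Add(3, j, q)) = Add(-5, j, q))
r = -1104485 (r = Add(15, Mul(-5, Pow(Mul(Add(-47, Mul(Mul(-1, 5), 0)), Add(-4, Add(-5, -1, 0))), 2))) = Add(15, Mul(-5, Pow(Mul(Add(-47, Mul(-5, 0)), Add(-4, -6)), 2))) = Add(15, Mul(-5, Pow(Mul(Add(-47, 0), -10), 2))) = Add(15, Mul(-5, Pow(Mul(-47, -10), 2))) = Add(15, Mul(-5, Pow(470, 2))) = Add(15, Mul(-5, 220900)) = Add(15, -1104500) = -1104485)
Pow(Add(Add(12167, Mul(-1, r)), -36702), Rational(1, 2)) = Pow(Add(Add(12167, Mul(-1, -1104485)), -36702), Rational(1, 2)) = Pow(Add(Add(12167, 1104485), -36702), Rational(1, 2)) = Pow(Add(1116652, -36702), Rational(1, 2)) = Pow(1079950, Rational(1, 2)) = Mul(5, Pow(43198, Rational(1, 2)))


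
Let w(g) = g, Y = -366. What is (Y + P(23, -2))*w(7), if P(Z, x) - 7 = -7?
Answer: -2562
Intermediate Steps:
P(Z, x) = 0 (P(Z, x) = 7 - 7 = 0)
(Y + P(23, -2))*w(7) = (-366 + 0)*7 = -366*7 = -2562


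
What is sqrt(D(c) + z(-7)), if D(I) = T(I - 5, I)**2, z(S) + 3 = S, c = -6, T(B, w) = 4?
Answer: sqrt(6) ≈ 2.4495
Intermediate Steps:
z(S) = -3 + S
D(I) = 16 (D(I) = 4**2 = 16)
sqrt(D(c) + z(-7)) = sqrt(16 + (-3 - 7)) = sqrt(16 - 10) = sqrt(6)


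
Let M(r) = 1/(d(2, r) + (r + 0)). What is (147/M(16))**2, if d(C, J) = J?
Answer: 22127616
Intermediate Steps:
M(r) = 1/(2*r) (M(r) = 1/(r + (r + 0)) = 1/(r + r) = 1/(2*r))
(147/M(16))**2 = (147/(((1/2)/16)))**2 = (147/(((1/2)*(1/16))))**2 = (147/(1/32))**2 = (147*32)**2 = 4704**2 = 22127616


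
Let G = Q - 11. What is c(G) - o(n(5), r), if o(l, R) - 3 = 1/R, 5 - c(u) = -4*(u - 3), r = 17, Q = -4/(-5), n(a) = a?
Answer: -4323/85 ≈ -50.859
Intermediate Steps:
Q = ⅘ (Q = -4*(-⅕) = ⅘ ≈ 0.80000)
G = -51/5 (G = ⅘ - 11 = -51/5 ≈ -10.200)
c(u) = -7 + 4*u (c(u) = 5 - (-4)*(u - 3) = 5 - (-4)*(-3 + u) = 5 - (12 - 4*u) = 5 + (-12 + 4*u) = -7 + 4*u)
o(l, R) = 3 + 1/R
c(G) - o(n(5), r) = (-7 + 4*(-51/5)) - (3 + 1/17) = (-7 - 204/5) - (3 + 1/17) = -239/5 - 1*52/17 = -239/5 - 52/17 = -4323/85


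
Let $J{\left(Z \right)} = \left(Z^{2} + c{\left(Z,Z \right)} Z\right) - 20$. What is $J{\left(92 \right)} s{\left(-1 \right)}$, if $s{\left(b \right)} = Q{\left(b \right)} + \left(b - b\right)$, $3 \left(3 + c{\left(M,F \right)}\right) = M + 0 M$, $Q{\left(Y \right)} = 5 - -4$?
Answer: $98904$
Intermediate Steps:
$Q{\left(Y \right)} = 9$ ($Q{\left(Y \right)} = 5 + 4 = 9$)
$c{\left(M,F \right)} = -3 + \frac{M}{3}$ ($c{\left(M,F \right)} = -3 + \frac{M + 0 M}{3} = -3 + \frac{M + 0}{3} = -3 + \frac{M}{3}$)
$J{\left(Z \right)} = -20 + Z^{2} + Z \left(-3 + \frac{Z}{3}\right)$ ($J{\left(Z \right)} = \left(Z^{2} + \left(-3 + \frac{Z}{3}\right) Z\right) - 20 = \left(Z^{2} + Z \left(-3 + \frac{Z}{3}\right)\right) - 20 = -20 + Z^{2} + Z \left(-3 + \frac{Z}{3}\right)$)
$s{\left(b \right)} = 9$ ($s{\left(b \right)} = 9 + \left(b - b\right) = 9 + 0 = 9$)
$J{\left(92 \right)} s{\left(-1 \right)} = \left(-20 - 276 + \frac{4 \cdot 92^{2}}{3}\right) 9 = \left(-20 - 276 + \frac{4}{3} \cdot 8464\right) 9 = \left(-20 - 276 + \frac{33856}{3}\right) 9 = \frac{32968}{3} \cdot 9 = 98904$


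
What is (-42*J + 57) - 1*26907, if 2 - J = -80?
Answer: -30294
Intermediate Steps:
J = 82 (J = 2 - 1*(-80) = 2 + 80 = 82)
(-42*J + 57) - 1*26907 = (-42*82 + 57) - 1*26907 = (-3444 + 57) - 26907 = -3387 - 26907 = -30294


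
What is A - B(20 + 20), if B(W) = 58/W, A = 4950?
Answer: 98971/20 ≈ 4948.5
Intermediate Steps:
A - B(20 + 20) = 4950 - 58/(20 + 20) = 4950 - 58/40 = 4950 - 1*29/20 = 4950 - 29/20 = 98971/20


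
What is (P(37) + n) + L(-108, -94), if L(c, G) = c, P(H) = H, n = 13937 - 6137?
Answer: 7729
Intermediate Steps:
n = 7800
(P(37) + n) + L(-108, -94) = (37 + 7800) - 108 = 7837 - 108 = 7729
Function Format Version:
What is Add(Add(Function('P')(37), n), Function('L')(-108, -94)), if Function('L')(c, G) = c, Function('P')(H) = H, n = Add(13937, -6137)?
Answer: 7729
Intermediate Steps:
n = 7800
Add(Add(Function('P')(37), n), Function('L')(-108, -94)) = Add(Add(37, 7800), -108) = Add(7837, -108) = 7729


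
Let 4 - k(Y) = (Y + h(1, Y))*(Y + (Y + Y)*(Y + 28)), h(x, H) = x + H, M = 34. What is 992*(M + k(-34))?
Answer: 24895232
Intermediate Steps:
h(x, H) = H + x
k(Y) = 4 - (1 + 2*Y)*(Y + 2*Y*(28 + Y)) (k(Y) = 4 - (Y + (Y + 1))*(Y + (Y + Y)*(Y + 28)) = 4 - (Y + (1 + Y))*(Y + (2*Y)*(28 + Y)) = 4 - (1 + 2*Y)*(Y + 2*Y*(28 + Y)))
992*(M + k(-34)) = 992*(34 + (4 - 116*(-34)² - 57*(-34) - 4*(-34)³)) = 992*(34 + (4 - 116*1156 + 1938 - 4*(-39304))) = 992*(34 + (4 - 134096 + 1938 + 157216)) = 992*(34 + 25062) = 992*25096 = 24895232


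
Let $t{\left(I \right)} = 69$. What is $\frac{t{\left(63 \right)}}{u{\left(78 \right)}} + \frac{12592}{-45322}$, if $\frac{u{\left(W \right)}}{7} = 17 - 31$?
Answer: $- \frac{2180617}{2220778} \approx -0.98192$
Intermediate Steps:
$u{\left(W \right)} = -98$ ($u{\left(W \right)} = 7 \left(17 - 31\right) = 7 \left(-14\right) = -98$)
$\frac{t{\left(63 \right)}}{u{\left(78 \right)}} + \frac{12592}{-45322} = \frac{69}{-98} + \frac{12592}{-45322} = 69 \left(- \frac{1}{98}\right) + 12592 \left(- \frac{1}{45322}\right) = - \frac{69}{98} - \frac{6296}{22661} = - \frac{2180617}{2220778}$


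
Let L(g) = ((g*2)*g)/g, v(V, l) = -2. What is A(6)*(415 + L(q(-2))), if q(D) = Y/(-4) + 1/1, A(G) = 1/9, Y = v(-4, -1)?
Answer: 418/9 ≈ 46.444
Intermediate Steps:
Y = -2
A(G) = ⅑
q(D) = 3/2 (q(D) = -2/(-4) + 1/1 = -2*(-¼) + 1*1 = ½ + 1 = 3/2)
L(g) = 2*g (L(g) = ((2*g)*g)/g = (2*g²)/g = 2*g)
A(6)*(415 + L(q(-2))) = (415 + 2*(3/2))/9 = (415 + 3)/9 = (⅑)*418 = 418/9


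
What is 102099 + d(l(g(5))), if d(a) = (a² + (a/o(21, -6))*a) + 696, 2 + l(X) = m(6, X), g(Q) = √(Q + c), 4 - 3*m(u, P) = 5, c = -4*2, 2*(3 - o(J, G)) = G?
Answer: 5551273/54 ≈ 1.0280e+5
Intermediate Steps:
o(J, G) = 3 - G/2
c = -8
m(u, P) = -⅓ (m(u, P) = 4/3 - ⅓*5 = 4/3 - 5/3 = -⅓)
g(Q) = √(-8 + Q) (g(Q) = √(Q - 8) = √(-8 + Q))
l(X) = -7/3 (l(X) = -2 - ⅓ = -7/3)
d(a) = 696 + 7*a²/6 (d(a) = (a² + (a/(3 - ½*(-6)))*a) + 696 = (a² + (a/(3 + 3))*a) + 696 = (a² + (a/6)*a) + 696 = (a² + a²/6) + 696 = 7*a²/6 + 696 = 696 + 7*a²/6)
102099 + d(l(g(5))) = 102099 + (696 + 7*(-7/3)²/6) = 102099 + (696 + (7/6)*(49/9)) = 102099 + (696 + 343/54) = 102099 + 37927/54 = 5551273/54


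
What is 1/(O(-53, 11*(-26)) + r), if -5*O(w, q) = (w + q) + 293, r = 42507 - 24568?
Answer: 5/89741 ≈ 5.5716e-5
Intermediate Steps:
r = 17939
O(w, q) = -293/5 - q/5 - w/5 (O(w, q) = -((w + q) + 293)/5 = -((q + w) + 293)/5 = -(293 + q + w)/5 = -293/5 - q/5 - w/5)
1/(O(-53, 11*(-26)) + r) = 1/((-293/5 - 11*(-26)/5 - ⅕*(-53)) + 17939) = 1/((-293/5 - ⅕*(-286) + 53/5) + 17939) = 1/((-293/5 + 286/5 + 53/5) + 17939) = 1/(46/5 + 17939) = 1/(89741/5) = 5/89741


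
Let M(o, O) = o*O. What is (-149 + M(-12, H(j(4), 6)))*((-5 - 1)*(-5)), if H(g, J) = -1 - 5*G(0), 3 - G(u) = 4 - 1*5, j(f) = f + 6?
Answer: 3090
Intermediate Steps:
j(f) = 6 + f
G(u) = 4 (G(u) = 3 - (4 - 1*5) = 3 - (4 - 5) = 3 - 1*(-1) = 3 + 1 = 4)
H(g, J) = -21 (H(g, J) = -1 - 5*4 = -1 - 20 = -21)
M(o, O) = O*o
(-149 + M(-12, H(j(4), 6)))*((-5 - 1)*(-5)) = (-149 - 21*(-12))*((-5 - 1)*(-5)) = (-149 + 252)*(-6*(-5)) = 103*30 = 3090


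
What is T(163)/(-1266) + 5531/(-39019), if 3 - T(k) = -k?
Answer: -6739700/24699027 ≈ -0.27287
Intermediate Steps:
T(k) = 3 + k (T(k) = 3 - (-1)*k = 3 + k)
T(163)/(-1266) + 5531/(-39019) = (3 + 163)/(-1266) + 5531/(-39019) = 166*(-1/1266) + 5531*(-1/39019) = -83/633 - 5531/39019 = -6739700/24699027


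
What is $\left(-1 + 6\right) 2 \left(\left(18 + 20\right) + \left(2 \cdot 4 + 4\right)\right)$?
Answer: $500$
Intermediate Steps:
$\left(-1 + 6\right) 2 \left(\left(18 + 20\right) + \left(2 \cdot 4 + 4\right)\right) = 5 \cdot 2 \left(38 + \left(8 + 4\right)\right) = 10 \left(38 + 12\right) = 10 \cdot 50 = 500$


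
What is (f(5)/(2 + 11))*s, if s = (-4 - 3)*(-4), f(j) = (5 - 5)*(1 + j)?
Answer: 0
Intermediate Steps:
f(j) = 0 (f(j) = 0*(1 + j) = 0)
s = 28 (s = -7*(-4) = 28)
(f(5)/(2 + 11))*s = (0/(2 + 11))*28 = (0/13)*28 = ((1/13)*0)*28 = 0*28 = 0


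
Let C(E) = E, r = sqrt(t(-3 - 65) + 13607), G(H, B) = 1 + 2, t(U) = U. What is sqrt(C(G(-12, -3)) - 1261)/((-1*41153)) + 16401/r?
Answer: 5467*sqrt(13539)/4513 - I*sqrt(1258)/41153 ≈ 140.95 - 0.00086186*I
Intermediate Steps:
G(H, B) = 3
r = sqrt(13539) (r = sqrt((-3 - 65) + 13607) = sqrt(-68 + 13607) = sqrt(13539) ≈ 116.36)
sqrt(C(G(-12, -3)) - 1261)/((-1*41153)) + 16401/r = sqrt(3 - 1261)/((-1*41153)) + 16401/(sqrt(13539)) = sqrt(-1258)/(-41153) + 16401*(sqrt(13539)/13539) = (I*sqrt(1258))*(-1/41153) + 5467*sqrt(13539)/4513 = -I*sqrt(1258)/41153 + 5467*sqrt(13539)/4513 = 5467*sqrt(13539)/4513 - I*sqrt(1258)/41153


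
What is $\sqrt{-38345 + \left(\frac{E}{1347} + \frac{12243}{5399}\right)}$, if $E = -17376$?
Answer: $\frac{34 i \sqrt{194980261075041}}{2424151} \approx 195.85 i$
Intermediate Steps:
$\sqrt{-38345 + \left(\frac{E}{1347} + \frac{12243}{5399}\right)} = \sqrt{-38345 + \left(- \frac{17376}{1347} + \frac{12243}{5399}\right)} = \sqrt{-38345 + \left(\left(-17376\right) \frac{1}{1347} + 12243 \cdot \frac{1}{5399}\right)} = \sqrt{-38345 + \left(- \frac{5792}{449} + \frac{12243}{5399}\right)} = \sqrt{-38345 - \frac{25773901}{2424151}} = \sqrt{- \frac{92979843996}{2424151}} = \frac{34 i \sqrt{194980261075041}}{2424151}$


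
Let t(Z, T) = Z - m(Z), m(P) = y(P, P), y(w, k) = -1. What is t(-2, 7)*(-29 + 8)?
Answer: 21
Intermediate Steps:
m(P) = -1
t(Z, T) = 1 + Z (t(Z, T) = Z - 1*(-1) = Z + 1 = 1 + Z)
t(-2, 7)*(-29 + 8) = (1 - 2)*(-29 + 8) = -1*(-21) = 21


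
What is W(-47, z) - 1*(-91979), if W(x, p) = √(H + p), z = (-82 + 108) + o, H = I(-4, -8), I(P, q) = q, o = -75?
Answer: 91979 + I*√57 ≈ 91979.0 + 7.5498*I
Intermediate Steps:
H = -8
z = -49 (z = (-82 + 108) - 75 = 26 - 75 = -49)
W(x, p) = √(-8 + p)
W(-47, z) - 1*(-91979) = √(-8 - 49) - 1*(-91979) = √(-57) + 91979 = I*√57 + 91979 = 91979 + I*√57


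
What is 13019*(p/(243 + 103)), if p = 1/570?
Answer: 13019/197220 ≈ 0.066013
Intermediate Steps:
p = 1/570 ≈ 0.0017544
13019*(p/(243 + 103)) = 13019*(1/(570*(243 + 103))) = 13019*((1/570)/346) = 13019*((1/570)*(1/346)) = 13019*(1/197220) = 13019/197220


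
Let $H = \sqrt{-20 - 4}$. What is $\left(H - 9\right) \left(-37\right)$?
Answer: $333 - 74 i \sqrt{6} \approx 333.0 - 181.26 i$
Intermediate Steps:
$H = 2 i \sqrt{6}$ ($H = \sqrt{-24} = 2 i \sqrt{6} \approx 4.899 i$)
$\left(H - 9\right) \left(-37\right) = \left(2 i \sqrt{6} - 9\right) \left(-37\right) = \left(-9 + 2 i \sqrt{6}\right) \left(-37\right) = 333 - 74 i \sqrt{6}$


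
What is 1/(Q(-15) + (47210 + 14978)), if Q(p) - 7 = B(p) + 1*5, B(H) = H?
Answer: 1/62185 ≈ 1.6081e-5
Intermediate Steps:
Q(p) = 12 + p (Q(p) = 7 + (p + 1*5) = 7 + (p + 5) = 7 + (5 + p) = 12 + p)
1/(Q(-15) + (47210 + 14978)) = 1/((12 - 15) + (47210 + 14978)) = 1/(-3 + 62188) = 1/62185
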